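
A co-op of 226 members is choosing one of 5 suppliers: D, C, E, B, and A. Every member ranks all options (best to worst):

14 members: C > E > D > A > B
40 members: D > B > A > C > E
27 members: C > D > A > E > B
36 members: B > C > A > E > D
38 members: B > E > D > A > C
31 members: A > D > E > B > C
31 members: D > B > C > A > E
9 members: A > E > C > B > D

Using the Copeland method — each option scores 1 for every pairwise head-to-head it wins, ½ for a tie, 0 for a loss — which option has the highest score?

D: beats C, E, B, and A → score 4.
C: beats E; loses to D, B, and A → score 1.
E: loses to D, C, B, and A → score 0.
B: beats C, E, and A; loses to D → score 3.
A: beats C and E; loses to D and B → score 2.
D has the best pairwise record.

D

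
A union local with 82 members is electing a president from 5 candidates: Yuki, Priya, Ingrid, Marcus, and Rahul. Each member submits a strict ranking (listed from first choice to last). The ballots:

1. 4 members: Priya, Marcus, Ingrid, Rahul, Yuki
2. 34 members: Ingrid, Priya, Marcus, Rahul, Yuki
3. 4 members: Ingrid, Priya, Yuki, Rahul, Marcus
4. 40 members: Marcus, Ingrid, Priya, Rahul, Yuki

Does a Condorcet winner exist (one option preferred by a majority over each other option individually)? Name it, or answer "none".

none

Checking pairwise contests:
Priya beats Yuki 82–0.
Ingrid beats Priya 78–4.
Marcus beats Ingrid 44–38.
Priya beats Marcus 42–40.
Priya beats Rahul 82–0.
Every option loses at least one head-to-head, so there is no Condorcet winner.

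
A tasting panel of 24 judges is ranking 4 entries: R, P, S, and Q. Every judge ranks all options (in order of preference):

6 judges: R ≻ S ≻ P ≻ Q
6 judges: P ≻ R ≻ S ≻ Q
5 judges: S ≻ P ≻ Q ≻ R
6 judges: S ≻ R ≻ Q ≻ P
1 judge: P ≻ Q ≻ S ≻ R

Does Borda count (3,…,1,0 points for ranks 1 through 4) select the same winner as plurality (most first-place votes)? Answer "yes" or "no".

yes

Borda — scores: R 42, P 37, S 52, Q 13. Winner: S.
Plurality — first-place votes: R 6, P 7, S 11, Q 0. Winner: S.
The two methods agree.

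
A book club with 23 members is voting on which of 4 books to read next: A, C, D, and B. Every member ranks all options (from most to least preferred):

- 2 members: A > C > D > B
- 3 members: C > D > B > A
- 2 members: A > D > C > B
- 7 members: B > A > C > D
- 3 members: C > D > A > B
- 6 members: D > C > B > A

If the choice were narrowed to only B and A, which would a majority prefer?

Voters preferring B to A: 16; preferring A to B: 7.
B wins the head-to-head.

B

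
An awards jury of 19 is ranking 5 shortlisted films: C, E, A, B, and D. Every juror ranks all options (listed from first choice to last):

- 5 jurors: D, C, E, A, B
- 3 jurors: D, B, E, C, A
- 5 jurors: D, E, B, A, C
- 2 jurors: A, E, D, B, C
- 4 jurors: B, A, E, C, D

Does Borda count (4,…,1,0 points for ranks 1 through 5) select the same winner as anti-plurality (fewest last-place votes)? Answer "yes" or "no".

Borda — scores: C 22, E 45, A 30, B 37, D 56. Winner: D.
Anti-plurality — last-place votes: C 7, E 0, A 3, B 5, D 4. Winner: E.
The two methods disagree.

no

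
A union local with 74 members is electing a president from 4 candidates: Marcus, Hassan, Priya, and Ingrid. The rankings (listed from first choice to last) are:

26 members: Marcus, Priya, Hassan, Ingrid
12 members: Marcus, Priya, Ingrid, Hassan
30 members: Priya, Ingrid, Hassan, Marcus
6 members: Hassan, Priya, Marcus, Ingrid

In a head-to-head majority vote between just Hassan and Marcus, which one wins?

Marcus

Voters preferring Hassan to Marcus: 36; preferring Marcus to Hassan: 38.
Marcus wins the head-to-head.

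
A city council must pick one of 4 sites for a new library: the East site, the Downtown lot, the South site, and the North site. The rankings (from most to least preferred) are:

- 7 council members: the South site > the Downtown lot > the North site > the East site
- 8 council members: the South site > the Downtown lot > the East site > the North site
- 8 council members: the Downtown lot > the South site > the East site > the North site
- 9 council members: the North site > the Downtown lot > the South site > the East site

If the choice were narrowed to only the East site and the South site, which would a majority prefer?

the South site

Voters preferring the East site to the South site: 0; preferring the South site to the East site: 32.
the South site wins the head-to-head.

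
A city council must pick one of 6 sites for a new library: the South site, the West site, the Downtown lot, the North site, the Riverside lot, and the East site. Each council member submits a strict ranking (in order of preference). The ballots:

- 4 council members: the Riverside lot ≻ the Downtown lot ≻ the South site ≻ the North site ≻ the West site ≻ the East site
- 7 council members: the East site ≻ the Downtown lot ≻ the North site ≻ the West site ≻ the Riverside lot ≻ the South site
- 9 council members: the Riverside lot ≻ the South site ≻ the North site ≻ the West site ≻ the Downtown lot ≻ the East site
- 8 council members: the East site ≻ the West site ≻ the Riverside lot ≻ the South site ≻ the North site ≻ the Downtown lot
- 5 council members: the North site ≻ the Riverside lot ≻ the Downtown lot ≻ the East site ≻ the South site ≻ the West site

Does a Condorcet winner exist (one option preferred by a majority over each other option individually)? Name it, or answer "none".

the Riverside lot vs the South site: 33–0 for the Riverside lot.
the Riverside lot vs the West site: 18–15 for the Riverside lot.
the Riverside lot vs the Downtown lot: 26–7 for the Riverside lot.
the Riverside lot vs the North site: 21–12 for the Riverside lot.
the Riverside lot vs the East site: 18–15 for the Riverside lot.
the Riverside lot beats every other option head-to-head.

the Riverside lot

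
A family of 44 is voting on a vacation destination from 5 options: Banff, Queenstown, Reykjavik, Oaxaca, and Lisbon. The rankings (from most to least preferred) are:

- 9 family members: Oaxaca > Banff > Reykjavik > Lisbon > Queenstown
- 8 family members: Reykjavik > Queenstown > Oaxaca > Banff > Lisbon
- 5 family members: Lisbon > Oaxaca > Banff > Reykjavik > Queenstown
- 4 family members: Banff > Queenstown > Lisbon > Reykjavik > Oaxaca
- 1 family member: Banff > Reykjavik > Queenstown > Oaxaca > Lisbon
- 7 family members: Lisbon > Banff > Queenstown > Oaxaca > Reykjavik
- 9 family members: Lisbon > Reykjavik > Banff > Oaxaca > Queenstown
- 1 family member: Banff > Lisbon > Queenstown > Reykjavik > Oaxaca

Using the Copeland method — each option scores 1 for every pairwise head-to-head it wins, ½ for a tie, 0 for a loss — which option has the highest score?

Banff

Banff: beats Queenstown, Reykjavik, and Lisbon; ties Oaxaca → score 3.5.
Queenstown: loses to Banff, Reykjavik, Oaxaca, and Lisbon → score 0.
Reykjavik: beats Queenstown and Oaxaca; loses to Banff and Lisbon → score 2.
Oaxaca: beats Queenstown; ties Banff; loses to Reykjavik and Lisbon → score 1.5.
Lisbon: beats Queenstown, Reykjavik, and Oaxaca; loses to Banff → score 3.
Banff has the best pairwise record.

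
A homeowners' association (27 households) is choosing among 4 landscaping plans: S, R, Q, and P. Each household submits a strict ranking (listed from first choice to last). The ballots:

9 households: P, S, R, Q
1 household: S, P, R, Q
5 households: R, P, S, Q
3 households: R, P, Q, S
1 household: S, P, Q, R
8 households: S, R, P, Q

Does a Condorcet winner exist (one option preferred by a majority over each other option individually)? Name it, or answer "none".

Checking pairwise contests:
P beats S 17–10.
S beats R 19–8.
S beats Q 24–3.
R beats P 16–11.
Every option loses at least one head-to-head, so there is no Condorcet winner.

none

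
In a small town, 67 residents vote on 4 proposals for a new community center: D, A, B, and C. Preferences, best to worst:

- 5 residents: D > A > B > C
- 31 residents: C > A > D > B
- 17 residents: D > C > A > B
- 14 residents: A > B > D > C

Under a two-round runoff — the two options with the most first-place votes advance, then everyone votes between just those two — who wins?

D

Round 1 first-place votes: D 22, A 14, B 0, C 31.
C and D advance.
Runoff: C is preferred to D by 31 voters; D by 36.
D wins the runoff.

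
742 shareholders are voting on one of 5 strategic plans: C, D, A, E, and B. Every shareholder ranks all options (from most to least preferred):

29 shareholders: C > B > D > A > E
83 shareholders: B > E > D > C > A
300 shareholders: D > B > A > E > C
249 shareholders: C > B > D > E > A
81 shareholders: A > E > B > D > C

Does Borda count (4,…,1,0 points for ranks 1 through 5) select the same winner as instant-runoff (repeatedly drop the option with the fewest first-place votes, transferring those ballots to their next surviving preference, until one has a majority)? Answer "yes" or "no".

no

Borda — scores: C 1195, D 2003, A 953, E 1041, B 2228. Winner: B.
Instant-runoff — R1 C 278, D 300, A 81, E 0, B 83 (E out); R2 C 278, D 300, A 81, B 83 (A out); R3 C 278, D 300, B 164 (B out); R4 C 278, D 464 (D winner). Winner: D.
The two methods disagree.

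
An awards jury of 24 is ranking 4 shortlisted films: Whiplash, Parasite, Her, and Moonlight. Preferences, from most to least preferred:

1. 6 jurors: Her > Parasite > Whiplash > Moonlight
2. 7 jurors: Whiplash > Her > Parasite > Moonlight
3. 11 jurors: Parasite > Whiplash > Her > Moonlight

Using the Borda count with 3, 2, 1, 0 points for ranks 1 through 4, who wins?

Parasite

Whiplash: 6·1 + 7·3 + 11·2 = 49
Parasite: 6·2 + 7·1 + 11·3 = 52
Her: 6·3 + 7·2 + 11·1 = 43
Moonlight: 6·0 + 7·0 + 11·0 = 0
Parasite has the highest Borda score (52).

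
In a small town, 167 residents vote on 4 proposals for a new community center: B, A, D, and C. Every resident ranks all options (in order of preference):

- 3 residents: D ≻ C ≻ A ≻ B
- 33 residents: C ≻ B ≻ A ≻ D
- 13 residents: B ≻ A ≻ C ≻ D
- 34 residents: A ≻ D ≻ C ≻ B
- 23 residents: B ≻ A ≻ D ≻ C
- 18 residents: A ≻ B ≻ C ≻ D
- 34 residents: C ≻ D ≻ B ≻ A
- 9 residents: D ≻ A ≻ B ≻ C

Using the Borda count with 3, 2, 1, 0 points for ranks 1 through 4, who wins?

B: 3·0 + 33·2 + 13·3 + 34·0 + 23·3 + 18·2 + 34·1 + 9·1 = 253
A: 3·1 + 33·1 + 13·2 + 34·3 + 23·2 + 18·3 + 34·0 + 9·2 = 282
D: 3·3 + 33·0 + 13·0 + 34·2 + 23·1 + 18·0 + 34·2 + 9·3 = 195
C: 3·2 + 33·3 + 13·1 + 34·1 + 23·0 + 18·1 + 34·3 + 9·0 = 272
A has the highest Borda score (282).

A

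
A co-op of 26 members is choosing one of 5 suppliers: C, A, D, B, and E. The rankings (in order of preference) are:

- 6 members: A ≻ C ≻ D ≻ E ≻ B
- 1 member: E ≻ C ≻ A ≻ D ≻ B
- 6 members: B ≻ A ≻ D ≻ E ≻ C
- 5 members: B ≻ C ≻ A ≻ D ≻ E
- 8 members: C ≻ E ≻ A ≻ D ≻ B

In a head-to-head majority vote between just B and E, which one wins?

Voters preferring B to E: 11; preferring E to B: 15.
E wins the head-to-head.

E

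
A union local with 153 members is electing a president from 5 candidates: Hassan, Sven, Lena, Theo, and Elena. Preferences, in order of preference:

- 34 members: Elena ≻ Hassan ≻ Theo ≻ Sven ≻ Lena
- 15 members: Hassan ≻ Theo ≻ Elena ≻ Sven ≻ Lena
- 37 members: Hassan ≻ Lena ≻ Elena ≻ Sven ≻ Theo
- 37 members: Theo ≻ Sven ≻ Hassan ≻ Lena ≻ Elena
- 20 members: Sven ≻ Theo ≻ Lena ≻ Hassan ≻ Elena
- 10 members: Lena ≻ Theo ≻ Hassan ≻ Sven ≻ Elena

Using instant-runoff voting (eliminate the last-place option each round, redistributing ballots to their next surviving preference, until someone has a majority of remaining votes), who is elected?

Round 1: Hassan 52, Sven 20, Lena 10, Theo 37, Elena 34. Eliminate Lena.
Round 2: Hassan 52, Sven 20, Theo 47, Elena 34. Eliminate Sven.
Round 3: Hassan 52, Theo 67, Elena 34. Eliminate Elena.
Round 4: Hassan 86, Theo 67. Hassan has a majority.

Hassan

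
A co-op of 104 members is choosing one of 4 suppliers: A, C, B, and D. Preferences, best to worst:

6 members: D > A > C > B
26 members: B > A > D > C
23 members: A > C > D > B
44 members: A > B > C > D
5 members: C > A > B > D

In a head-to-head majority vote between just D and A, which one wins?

A

Voters preferring D to A: 6; preferring A to D: 98.
A wins the head-to-head.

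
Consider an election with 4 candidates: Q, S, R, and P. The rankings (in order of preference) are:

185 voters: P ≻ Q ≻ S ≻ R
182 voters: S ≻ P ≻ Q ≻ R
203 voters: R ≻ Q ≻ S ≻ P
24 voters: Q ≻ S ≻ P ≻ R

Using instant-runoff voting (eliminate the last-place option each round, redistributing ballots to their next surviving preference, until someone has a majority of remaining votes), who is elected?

Round 1: Q 24, S 182, R 203, P 185. Eliminate Q.
Round 2: S 206, R 203, P 185. Eliminate P.
Round 3: S 391, R 203. S has a majority.

S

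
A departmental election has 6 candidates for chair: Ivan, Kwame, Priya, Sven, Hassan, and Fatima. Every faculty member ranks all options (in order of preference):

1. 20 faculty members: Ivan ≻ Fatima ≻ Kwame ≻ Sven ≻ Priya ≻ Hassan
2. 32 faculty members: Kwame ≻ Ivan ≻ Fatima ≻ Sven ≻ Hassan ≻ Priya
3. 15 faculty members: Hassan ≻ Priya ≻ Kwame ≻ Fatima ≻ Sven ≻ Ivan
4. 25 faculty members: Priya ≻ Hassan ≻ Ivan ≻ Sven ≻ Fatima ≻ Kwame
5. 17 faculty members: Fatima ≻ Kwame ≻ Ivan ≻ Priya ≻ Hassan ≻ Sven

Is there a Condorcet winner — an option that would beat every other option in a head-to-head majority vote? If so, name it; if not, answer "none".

Checking pairwise contests:
Kwame beats Ivan 64–45.
Fatima beats Kwame 62–47.
Ivan beats Priya 69–40.
Ivan beats Sven 94–15.
Ivan beats Hassan 69–40.
Ivan beats Fatima 77–32.
Every option loses at least one head-to-head, so there is no Condorcet winner.

none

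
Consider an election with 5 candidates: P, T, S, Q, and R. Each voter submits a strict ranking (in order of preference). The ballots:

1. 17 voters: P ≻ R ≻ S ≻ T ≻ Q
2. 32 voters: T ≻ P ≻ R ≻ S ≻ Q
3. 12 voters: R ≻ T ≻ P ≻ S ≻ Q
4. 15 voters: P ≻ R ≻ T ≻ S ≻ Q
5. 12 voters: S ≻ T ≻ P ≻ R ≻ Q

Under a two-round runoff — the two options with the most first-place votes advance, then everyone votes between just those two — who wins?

Round 1 first-place votes: P 32, T 32, S 12, Q 0, R 12.
T and P advance.
Runoff: T is preferred to P by 56 voters; P by 32.
T wins the runoff.

T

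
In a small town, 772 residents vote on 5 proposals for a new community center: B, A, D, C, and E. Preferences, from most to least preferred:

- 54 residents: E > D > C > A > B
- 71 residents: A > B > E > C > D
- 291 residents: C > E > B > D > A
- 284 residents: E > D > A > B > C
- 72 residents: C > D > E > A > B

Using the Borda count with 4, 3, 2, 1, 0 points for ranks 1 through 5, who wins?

B: 54·0 + 71·3 + 291·2 + 284·1 + 72·0 = 1079
A: 54·1 + 71·4 + 291·0 + 284·2 + 72·1 = 978
D: 54·3 + 71·0 + 291·1 + 284·3 + 72·3 = 1521
C: 54·2 + 71·1 + 291·4 + 284·0 + 72·4 = 1631
E: 54·4 + 71·2 + 291·3 + 284·4 + 72·2 = 2511
E has the highest Borda score (2511).

E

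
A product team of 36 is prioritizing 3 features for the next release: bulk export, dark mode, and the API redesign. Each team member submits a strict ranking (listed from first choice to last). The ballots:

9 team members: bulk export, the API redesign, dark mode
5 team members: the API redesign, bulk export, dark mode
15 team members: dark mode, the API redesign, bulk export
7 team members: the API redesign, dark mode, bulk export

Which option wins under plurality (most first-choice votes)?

First-place votes: bulk export 9, dark mode 15, the API redesign 12.
dark mode has the most first-place votes.

dark mode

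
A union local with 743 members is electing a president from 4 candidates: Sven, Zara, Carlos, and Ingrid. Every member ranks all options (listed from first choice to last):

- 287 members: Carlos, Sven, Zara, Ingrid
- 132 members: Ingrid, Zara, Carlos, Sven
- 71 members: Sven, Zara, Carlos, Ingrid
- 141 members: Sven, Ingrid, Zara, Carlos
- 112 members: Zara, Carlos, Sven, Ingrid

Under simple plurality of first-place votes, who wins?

Carlos

First-place votes: Sven 212, Zara 112, Carlos 287, Ingrid 132.
Carlos has the most first-place votes.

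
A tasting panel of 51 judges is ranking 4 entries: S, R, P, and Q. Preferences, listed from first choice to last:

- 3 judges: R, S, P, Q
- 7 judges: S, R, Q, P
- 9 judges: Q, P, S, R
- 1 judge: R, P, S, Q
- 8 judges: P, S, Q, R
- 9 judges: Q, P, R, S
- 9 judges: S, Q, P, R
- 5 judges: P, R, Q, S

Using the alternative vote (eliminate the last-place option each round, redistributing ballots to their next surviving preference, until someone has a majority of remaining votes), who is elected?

S

Round 1: S 16, R 4, P 13, Q 18. Eliminate R.
Round 2: S 19, P 14, Q 18. Eliminate P.
Round 3: S 28, Q 23. S has a majority.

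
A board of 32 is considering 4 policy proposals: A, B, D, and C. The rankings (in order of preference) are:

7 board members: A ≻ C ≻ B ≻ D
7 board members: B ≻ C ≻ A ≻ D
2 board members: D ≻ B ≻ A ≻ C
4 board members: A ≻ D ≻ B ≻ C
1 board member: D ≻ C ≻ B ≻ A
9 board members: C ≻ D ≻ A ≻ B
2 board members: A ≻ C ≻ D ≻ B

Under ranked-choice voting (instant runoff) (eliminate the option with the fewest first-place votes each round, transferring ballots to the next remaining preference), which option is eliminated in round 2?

B

Round 1: A 13, B 7, D 3, C 9. Eliminate D.
Round 2: A 13, B 9, C 10. Eliminate B.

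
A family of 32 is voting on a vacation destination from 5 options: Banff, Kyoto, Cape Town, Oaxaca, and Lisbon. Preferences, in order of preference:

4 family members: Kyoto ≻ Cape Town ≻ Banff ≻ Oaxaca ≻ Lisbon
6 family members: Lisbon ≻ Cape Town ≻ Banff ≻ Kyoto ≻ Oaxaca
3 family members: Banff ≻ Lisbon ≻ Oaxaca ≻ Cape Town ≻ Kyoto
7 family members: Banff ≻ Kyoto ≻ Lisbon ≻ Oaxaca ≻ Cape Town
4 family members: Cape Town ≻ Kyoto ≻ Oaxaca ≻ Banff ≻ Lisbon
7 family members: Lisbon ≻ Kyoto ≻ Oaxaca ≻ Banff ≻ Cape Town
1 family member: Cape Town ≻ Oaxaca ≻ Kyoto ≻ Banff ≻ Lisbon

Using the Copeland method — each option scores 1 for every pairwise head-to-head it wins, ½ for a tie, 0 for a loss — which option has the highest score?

Banff: beats Cape Town, Oaxaca, and Lisbon; ties Kyoto → score 3.5.
Kyoto: beats Cape Town and Oaxaca; ties Banff and Lisbon → score 3.
Cape Town: loses to Banff, Kyoto, Oaxaca, and Lisbon → score 0.
Oaxaca: beats Cape Town; loses to Banff, Kyoto, and Lisbon → score 1.
Lisbon: beats Cape Town and Oaxaca; ties Kyoto; loses to Banff → score 2.5.
Banff has the best pairwise record.

Banff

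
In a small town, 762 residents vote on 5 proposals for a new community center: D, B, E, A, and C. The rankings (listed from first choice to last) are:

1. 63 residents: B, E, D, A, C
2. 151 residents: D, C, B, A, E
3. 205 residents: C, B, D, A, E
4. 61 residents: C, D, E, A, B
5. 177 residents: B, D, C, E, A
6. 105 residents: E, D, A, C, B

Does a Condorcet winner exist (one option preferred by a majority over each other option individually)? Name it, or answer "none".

Checking pairwise contests:
B beats D 445–317.
C beats B 522–240.
D beats E 594–168.
D beats A 762–0.
D beats C 496–266.
Every option loses at least one head-to-head, so there is no Condorcet winner.

none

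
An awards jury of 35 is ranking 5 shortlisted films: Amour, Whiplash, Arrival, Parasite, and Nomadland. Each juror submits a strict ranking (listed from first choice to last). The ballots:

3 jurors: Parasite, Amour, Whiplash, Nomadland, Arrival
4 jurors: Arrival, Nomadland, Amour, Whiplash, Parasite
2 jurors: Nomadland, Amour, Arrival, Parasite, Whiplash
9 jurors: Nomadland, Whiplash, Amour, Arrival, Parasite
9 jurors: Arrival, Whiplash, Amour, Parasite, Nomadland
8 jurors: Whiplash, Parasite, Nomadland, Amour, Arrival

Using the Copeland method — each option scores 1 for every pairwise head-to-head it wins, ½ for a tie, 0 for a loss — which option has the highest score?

Amour: beats Arrival and Parasite; loses to Whiplash and Nomadland → score 2.
Whiplash: beats Amour, Arrival, Parasite, and Nomadland → score 4.
Arrival: beats Parasite; loses to Amour, Whiplash, and Nomadland → score 1.
Parasite: beats Nomadland; loses to Amour, Whiplash, and Arrival → score 1.
Nomadland: beats Amour and Arrival; loses to Whiplash and Parasite → score 2.
Whiplash has the best pairwise record.

Whiplash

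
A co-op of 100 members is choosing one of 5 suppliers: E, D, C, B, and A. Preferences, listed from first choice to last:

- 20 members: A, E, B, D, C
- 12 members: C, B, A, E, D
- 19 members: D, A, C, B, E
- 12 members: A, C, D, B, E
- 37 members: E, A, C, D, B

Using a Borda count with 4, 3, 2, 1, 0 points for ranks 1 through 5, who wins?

E: 20·3 + 12·1 + 19·0 + 12·0 + 37·4 = 220
D: 20·1 + 12·0 + 19·4 + 12·2 + 37·1 = 157
C: 20·0 + 12·4 + 19·2 + 12·3 + 37·2 = 196
B: 20·2 + 12·3 + 19·1 + 12·1 + 37·0 = 107
A: 20·4 + 12·2 + 19·3 + 12·4 + 37·3 = 320
A has the highest Borda score (320).

A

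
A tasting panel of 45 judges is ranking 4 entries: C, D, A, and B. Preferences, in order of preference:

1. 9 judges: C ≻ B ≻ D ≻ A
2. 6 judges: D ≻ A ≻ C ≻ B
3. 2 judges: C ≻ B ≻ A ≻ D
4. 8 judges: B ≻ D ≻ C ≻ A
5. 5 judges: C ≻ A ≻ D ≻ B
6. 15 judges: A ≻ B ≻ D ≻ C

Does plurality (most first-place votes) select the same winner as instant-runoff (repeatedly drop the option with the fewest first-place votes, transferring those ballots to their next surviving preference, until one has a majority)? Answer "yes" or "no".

Plurality — first-place votes: C 16, D 6, A 15, B 8. Winner: C.
Instant-runoff — R1 C 16, D 6, A 15, B 8 (D out); R2 C 16, A 21, B 8 (B out); R3 C 24, A 21 (C winner). Winner: C.
The two methods agree.

yes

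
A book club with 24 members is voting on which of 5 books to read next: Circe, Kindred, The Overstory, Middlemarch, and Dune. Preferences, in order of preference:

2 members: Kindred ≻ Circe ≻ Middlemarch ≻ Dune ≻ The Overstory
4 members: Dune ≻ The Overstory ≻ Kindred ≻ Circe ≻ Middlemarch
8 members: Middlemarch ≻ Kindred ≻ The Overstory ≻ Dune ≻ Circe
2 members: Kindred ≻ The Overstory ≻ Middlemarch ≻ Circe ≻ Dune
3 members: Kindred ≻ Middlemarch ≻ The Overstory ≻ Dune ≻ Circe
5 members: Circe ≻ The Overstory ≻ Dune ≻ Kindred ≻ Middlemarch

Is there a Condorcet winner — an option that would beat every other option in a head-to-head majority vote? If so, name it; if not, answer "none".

Kindred

Kindred vs Circe: 19–5 for Kindred.
Kindred vs The Overstory: 15–9 for Kindred.
Kindred vs Middlemarch: 16–8 for Kindred.
Kindred vs Dune: 15–9 for Kindred.
Kindred beats every other option head-to-head.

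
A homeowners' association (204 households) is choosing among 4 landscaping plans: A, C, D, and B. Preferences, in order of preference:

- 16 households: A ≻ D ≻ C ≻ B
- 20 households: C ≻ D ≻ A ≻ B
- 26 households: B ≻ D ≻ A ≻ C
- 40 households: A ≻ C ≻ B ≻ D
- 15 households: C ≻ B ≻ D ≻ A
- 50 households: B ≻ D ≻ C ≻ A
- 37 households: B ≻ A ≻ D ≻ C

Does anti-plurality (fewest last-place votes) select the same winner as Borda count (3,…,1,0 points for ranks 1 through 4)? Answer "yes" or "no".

yes

Anti-plurality — last-place votes: A 65, C 63, D 40, B 36. Winner: B.
Borda — scores: A 288, C 251, D 276, B 409. Winner: B.
The two methods agree.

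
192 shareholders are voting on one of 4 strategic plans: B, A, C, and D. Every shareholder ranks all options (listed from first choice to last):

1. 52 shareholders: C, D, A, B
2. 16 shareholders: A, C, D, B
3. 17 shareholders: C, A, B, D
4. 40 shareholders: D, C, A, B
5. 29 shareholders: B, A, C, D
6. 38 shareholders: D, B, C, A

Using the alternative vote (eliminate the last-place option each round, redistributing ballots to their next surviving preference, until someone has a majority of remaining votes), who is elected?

C

Round 1: B 29, A 16, C 69, D 78. Eliminate A.
Round 2: B 29, C 85, D 78. Eliminate B.
Round 3: C 114, D 78. C has a majority.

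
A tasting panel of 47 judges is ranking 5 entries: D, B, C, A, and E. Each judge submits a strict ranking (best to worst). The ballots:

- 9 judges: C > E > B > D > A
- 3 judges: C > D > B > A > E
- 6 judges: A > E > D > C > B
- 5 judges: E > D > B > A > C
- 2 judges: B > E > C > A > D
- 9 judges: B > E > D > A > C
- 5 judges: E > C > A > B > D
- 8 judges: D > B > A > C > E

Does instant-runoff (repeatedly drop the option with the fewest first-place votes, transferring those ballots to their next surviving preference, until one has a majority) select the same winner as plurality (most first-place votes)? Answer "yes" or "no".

Instant-runoff — R1 D 8, B 11, C 12, A 6, E 10 (A out); R2 D 8, B 11, C 12, E 16 (D out); R3 B 19, C 12, E 16 (C out); R4 B 22, E 25 (E winner). Winner: E.
Plurality — first-place votes: D 8, B 11, C 12, A 6, E 10. Winner: C.
The two methods disagree.

no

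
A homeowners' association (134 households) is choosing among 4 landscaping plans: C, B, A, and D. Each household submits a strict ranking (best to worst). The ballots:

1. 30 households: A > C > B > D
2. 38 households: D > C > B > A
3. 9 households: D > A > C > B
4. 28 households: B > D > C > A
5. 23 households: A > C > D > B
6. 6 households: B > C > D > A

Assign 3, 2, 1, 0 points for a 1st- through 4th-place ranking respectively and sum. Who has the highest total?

C: 30·2 + 38·2 + 9·1 + 28·1 + 23·2 + 6·2 = 231
B: 30·1 + 38·1 + 9·0 + 28·3 + 23·0 + 6·3 = 170
A: 30·3 + 38·0 + 9·2 + 28·0 + 23·3 + 6·0 = 177
D: 30·0 + 38·3 + 9·3 + 28·2 + 23·1 + 6·1 = 226
C has the highest Borda score (231).

C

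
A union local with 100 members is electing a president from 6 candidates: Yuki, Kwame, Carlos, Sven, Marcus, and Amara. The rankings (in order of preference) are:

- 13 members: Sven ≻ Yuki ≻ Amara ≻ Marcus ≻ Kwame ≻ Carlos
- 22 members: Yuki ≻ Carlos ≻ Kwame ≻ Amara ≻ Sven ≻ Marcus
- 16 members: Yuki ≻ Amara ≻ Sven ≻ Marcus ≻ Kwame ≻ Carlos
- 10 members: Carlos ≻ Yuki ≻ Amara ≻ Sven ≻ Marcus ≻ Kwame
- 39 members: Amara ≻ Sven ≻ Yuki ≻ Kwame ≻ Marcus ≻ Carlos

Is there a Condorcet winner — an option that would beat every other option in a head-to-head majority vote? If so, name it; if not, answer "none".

Checking pairwise contests:
Sven beats Yuki 52–48.
Yuki beats Kwame 100–0.
Yuki beats Carlos 90–10.
Amara beats Sven 87–13.
Yuki beats Marcus 100–0.
Yuki beats Amara 61–39.
Every option loses at least one head-to-head, so there is no Condorcet winner.

none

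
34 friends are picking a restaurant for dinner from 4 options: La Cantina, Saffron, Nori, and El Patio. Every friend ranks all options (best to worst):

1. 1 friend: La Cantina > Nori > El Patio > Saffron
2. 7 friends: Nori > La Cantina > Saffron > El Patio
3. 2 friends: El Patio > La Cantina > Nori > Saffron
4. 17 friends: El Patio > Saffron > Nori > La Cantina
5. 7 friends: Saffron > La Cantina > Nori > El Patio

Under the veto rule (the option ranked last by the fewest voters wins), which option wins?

Nori

Last-place votes: La Cantina 17, Saffron 3, Nori 0, El Patio 14.
Nori is ranked last by the fewest voters, so Nori wins.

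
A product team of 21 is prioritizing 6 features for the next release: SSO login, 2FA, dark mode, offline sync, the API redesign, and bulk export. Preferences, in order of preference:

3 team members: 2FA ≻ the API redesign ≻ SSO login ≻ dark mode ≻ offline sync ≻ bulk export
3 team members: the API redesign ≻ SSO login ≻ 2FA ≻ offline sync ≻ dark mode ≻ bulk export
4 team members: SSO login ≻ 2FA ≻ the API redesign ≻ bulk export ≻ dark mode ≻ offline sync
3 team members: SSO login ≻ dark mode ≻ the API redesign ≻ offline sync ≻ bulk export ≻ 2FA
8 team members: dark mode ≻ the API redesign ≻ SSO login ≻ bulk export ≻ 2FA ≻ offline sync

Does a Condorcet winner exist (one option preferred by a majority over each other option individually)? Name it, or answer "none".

Checking pairwise contests:
the API redesign beats SSO login 14–7.
SSO login beats 2FA 18–3.
SSO login beats dark mode 13–8.
SSO login beats offline sync 21–0.
dark mode beats the API redesign 11–10.
SSO login beats bulk export 21–0.
Every option loses at least one head-to-head, so there is no Condorcet winner.

none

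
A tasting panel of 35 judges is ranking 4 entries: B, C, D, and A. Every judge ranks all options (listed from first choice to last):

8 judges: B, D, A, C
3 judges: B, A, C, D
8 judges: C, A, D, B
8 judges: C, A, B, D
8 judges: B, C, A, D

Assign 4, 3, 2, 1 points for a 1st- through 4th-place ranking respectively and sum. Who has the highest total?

C

B: 8·4 + 3·4 + 8·1 + 8·2 + 8·4 = 100
C: 8·1 + 3·2 + 8·4 + 8·4 + 8·3 = 102
D: 8·3 + 3·1 + 8·2 + 8·1 + 8·1 = 59
A: 8·2 + 3·3 + 8·3 + 8·3 + 8·2 = 89
C has the highest Borda score (102).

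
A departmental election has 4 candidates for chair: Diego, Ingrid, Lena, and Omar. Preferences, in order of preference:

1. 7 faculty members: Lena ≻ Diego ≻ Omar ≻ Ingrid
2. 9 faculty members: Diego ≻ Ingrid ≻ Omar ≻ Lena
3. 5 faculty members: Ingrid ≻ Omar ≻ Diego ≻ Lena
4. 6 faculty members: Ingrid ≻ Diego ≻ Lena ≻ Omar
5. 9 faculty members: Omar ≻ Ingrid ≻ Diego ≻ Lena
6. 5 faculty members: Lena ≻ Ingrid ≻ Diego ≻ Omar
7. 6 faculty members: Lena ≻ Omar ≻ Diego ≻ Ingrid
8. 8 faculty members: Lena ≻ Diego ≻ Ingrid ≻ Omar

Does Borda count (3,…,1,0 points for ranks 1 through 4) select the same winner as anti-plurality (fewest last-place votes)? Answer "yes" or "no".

Borda — scores: Diego 94, Ingrid 87, Lena 84, Omar 65. Winner: Diego.
Anti-plurality — last-place votes: Diego 0, Ingrid 13, Lena 23, Omar 19. Winner: Diego.
The two methods agree.

yes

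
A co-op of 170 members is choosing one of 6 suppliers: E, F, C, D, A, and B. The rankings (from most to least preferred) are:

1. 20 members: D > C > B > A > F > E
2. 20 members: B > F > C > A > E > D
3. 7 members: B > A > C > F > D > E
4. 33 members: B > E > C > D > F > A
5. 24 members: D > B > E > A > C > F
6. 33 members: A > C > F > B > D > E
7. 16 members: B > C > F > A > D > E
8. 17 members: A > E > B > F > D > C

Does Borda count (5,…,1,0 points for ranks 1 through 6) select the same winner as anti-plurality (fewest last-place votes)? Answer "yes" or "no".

yes

Borda — scores: E 292, F 328, C 480, D 359, A 438, B 653. Winner: B.
Anti-plurality — last-place votes: E 76, F 24, C 17, D 20, A 33, B 0. Winner: B.
The two methods agree.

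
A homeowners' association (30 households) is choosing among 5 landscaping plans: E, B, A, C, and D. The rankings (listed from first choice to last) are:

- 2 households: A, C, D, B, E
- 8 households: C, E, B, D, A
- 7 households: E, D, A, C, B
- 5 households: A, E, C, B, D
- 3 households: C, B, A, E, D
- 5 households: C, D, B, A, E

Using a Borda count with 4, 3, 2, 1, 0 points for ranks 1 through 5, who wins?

C

E: 2·0 + 8·3 + 7·4 + 5·3 + 3·1 + 5·0 = 70
B: 2·1 + 8·2 + 7·0 + 5·1 + 3·3 + 5·2 = 42
A: 2·4 + 8·0 + 7·2 + 5·4 + 3·2 + 5·1 = 53
C: 2·3 + 8·4 + 7·1 + 5·2 + 3·4 + 5·4 = 87
D: 2·2 + 8·1 + 7·3 + 5·0 + 3·0 + 5·3 = 48
C has the highest Borda score (87).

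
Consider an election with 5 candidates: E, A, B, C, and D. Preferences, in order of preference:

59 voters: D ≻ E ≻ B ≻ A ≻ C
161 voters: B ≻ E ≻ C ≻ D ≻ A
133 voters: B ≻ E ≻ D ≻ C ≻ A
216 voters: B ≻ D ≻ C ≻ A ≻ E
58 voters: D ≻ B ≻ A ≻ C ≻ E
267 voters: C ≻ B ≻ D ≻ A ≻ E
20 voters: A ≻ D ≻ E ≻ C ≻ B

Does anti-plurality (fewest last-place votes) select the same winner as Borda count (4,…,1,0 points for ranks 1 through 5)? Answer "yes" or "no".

Anti-plurality — last-place votes: E 541, A 294, B 20, C 59, D 0. Winner: D.
Borda — scores: E 1099, A 738, B 3133, C 2033, D 2137. Winner: B.
The two methods disagree.

no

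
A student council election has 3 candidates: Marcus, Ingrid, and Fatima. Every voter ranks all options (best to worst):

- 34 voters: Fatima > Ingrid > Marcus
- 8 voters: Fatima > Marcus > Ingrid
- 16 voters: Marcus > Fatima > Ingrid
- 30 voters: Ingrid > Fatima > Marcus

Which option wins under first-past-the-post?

First-place votes: Marcus 16, Ingrid 30, Fatima 42.
Fatima has the most first-place votes.

Fatima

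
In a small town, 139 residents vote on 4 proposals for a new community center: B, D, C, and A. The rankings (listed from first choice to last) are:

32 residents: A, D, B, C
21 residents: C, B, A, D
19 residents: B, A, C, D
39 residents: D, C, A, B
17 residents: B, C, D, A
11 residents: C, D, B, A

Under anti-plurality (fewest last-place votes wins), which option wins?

Last-place votes: B 39, D 40, C 32, A 28.
A is ranked last by the fewest voters, so A wins.

A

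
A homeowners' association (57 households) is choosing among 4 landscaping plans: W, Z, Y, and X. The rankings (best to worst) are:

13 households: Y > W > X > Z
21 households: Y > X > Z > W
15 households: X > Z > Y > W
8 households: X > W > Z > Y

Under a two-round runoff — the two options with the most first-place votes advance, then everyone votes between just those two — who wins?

Round 1 first-place votes: W 0, Z 0, Y 34, X 23.
Y and X advance.
Runoff: Y is preferred to X by 34 voters; X by 23.
Y wins the runoff.

Y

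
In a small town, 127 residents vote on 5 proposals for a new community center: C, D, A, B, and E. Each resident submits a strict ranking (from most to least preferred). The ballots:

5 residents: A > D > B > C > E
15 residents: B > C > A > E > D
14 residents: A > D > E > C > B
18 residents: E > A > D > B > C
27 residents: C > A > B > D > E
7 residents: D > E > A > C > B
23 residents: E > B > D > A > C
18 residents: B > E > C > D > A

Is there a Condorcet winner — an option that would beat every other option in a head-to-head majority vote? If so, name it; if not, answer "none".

Checking pairwise contests:
D beats C 67–60.
A beats D 79–48.
E beats A 66–61.
A beats B 71–56.
B beats E 65–62.
Every option loses at least one head-to-head, so there is no Condorcet winner.

none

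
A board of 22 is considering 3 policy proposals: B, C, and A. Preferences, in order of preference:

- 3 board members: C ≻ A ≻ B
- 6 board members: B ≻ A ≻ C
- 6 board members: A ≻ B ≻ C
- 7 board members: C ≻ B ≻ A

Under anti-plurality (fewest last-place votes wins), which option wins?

Last-place votes: B 3, C 12, A 7.
B is ranked last by the fewest voters, so B wins.

B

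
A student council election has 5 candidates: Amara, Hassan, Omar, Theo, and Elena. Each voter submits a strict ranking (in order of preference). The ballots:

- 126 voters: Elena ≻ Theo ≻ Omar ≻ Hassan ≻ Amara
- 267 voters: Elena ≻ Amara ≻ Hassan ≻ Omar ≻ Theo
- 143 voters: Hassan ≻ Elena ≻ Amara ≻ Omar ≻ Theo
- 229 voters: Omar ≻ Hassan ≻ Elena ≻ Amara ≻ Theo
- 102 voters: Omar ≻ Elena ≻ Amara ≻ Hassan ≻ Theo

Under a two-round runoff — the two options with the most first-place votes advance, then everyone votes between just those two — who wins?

Elena

Round 1 first-place votes: Amara 0, Hassan 143, Omar 331, Theo 0, Elena 393.
Elena and Omar advance.
Runoff: Elena is preferred to Omar by 536 voters; Omar by 331.
Elena wins the runoff.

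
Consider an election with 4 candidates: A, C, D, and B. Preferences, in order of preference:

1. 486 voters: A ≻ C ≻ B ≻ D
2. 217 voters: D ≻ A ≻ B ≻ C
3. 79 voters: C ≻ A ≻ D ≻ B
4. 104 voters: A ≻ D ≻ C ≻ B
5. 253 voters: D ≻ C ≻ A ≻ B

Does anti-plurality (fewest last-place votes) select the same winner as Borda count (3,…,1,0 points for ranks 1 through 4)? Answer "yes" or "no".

Anti-plurality — last-place votes: A 0, C 217, D 486, B 436. Winner: A.
Borda — scores: A 2615, C 1819, D 1697, B 703. Winner: A.
The two methods agree.

yes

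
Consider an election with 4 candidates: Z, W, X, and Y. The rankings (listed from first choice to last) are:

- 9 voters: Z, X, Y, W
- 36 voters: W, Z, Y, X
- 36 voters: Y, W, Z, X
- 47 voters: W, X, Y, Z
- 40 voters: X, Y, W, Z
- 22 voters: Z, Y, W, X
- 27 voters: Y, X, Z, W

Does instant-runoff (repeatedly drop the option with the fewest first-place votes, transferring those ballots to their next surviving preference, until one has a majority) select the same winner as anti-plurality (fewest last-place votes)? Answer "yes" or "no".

Instant-runoff — R1 Z 31, W 83, X 40, Y 63 (Z out); R2 W 83, X 49, Y 85 (X out); R3 W 83, Y 134 (Y winner). Winner: Y.
Anti-plurality — last-place votes: Z 87, W 36, X 94, Y 0. Winner: Y.
The two methods agree.

yes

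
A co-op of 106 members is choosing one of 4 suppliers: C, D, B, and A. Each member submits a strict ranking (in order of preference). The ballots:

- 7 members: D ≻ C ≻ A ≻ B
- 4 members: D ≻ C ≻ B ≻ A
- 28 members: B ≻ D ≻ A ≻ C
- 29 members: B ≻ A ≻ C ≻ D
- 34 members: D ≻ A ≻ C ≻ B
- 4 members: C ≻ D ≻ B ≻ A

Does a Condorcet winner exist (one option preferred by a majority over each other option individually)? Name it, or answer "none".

B vs C: 57–49 for B.
B vs D: 57–49 for B.
B vs A: 65–41 for B.
B beats every other option head-to-head.

B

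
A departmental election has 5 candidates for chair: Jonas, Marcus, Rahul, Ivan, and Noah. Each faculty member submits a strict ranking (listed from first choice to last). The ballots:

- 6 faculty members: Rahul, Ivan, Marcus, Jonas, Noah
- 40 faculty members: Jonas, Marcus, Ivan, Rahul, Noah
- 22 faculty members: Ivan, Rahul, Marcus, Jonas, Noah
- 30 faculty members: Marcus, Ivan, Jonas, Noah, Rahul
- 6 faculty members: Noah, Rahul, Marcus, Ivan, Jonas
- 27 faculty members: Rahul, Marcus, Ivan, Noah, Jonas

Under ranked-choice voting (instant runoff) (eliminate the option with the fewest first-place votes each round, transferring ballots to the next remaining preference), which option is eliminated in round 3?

Marcus

Round 1: Jonas 40, Marcus 30, Rahul 33, Ivan 22, Noah 6. Eliminate Noah.
Round 2: Jonas 40, Marcus 30, Rahul 39, Ivan 22. Eliminate Ivan.
Round 3: Jonas 40, Marcus 30, Rahul 61. Eliminate Marcus.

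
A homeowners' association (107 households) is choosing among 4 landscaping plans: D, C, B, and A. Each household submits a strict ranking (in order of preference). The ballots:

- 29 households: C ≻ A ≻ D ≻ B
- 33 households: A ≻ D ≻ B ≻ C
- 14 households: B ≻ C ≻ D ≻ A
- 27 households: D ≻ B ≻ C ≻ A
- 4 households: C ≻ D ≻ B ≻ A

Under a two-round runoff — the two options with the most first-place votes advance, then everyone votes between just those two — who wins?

Round 1 first-place votes: D 27, C 33, B 14, A 33.
C and A advance.
Runoff: C is preferred to A by 74 voters; A by 33.
C wins the runoff.

C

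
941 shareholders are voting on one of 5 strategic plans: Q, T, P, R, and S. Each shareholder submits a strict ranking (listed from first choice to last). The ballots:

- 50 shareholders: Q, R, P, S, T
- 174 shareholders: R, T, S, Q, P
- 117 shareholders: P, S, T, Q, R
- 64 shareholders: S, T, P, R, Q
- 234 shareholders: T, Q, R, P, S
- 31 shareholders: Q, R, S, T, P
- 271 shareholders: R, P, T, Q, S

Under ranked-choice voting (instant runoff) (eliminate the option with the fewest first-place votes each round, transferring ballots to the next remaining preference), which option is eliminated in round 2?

Q

Round 1: Q 81, T 234, P 117, R 445, S 64. Eliminate S.
Round 2: Q 81, T 298, P 117, R 445. Eliminate Q.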